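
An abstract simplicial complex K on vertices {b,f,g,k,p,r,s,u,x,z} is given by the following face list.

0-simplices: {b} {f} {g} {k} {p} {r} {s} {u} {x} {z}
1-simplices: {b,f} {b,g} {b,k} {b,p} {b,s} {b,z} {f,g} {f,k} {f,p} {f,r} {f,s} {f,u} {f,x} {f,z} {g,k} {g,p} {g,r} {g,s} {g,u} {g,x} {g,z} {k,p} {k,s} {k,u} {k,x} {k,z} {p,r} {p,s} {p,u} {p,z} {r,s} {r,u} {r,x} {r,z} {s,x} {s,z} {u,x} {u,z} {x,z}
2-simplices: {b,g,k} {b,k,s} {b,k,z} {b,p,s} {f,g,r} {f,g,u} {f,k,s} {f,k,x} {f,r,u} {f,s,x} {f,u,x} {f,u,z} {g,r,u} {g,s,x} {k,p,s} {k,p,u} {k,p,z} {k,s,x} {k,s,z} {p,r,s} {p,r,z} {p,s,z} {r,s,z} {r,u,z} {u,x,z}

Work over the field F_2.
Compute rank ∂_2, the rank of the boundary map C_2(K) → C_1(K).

rank∂_2=21

n_0=10 n_1=39 n_2=25  [Z2]
∂1: piv[bf,bg,bk,bp,bs,bz,fr,fu,fx] rk=9  ker:fg,fk,fp,fs,fz,gk,gp,gr,gs,gu,gx,gz,kp,ks,ku,kx,kz,pr,ps,pu,pz,rs,ru,rx,rz,sx,sz,ux,uz,xz
∂2: piv[bgk,bks,bkz,bps,fgr,fgu,fks,fkx,fru,fsx,fux,fuz,gsx,kps,kpu,kpz,ksz,prs,prz,ruz,uxz] rk=21  ker:gru,ksx,psz,rsz
rk∂_2=21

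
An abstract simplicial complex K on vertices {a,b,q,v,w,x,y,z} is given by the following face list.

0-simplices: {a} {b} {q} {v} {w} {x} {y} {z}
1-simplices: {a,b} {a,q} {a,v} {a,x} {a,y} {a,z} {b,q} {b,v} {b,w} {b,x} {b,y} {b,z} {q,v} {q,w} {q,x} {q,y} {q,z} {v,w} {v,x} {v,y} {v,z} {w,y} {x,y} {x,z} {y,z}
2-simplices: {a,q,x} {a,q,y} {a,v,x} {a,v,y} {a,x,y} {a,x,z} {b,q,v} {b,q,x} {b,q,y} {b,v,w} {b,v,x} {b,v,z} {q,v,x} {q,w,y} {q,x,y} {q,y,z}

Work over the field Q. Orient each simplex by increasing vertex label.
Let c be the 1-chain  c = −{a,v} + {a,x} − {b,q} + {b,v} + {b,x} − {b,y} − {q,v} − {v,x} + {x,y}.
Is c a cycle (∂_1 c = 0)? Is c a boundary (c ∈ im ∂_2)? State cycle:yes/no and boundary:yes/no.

n_0=8 n_1=25 n_2=16  [Q]
∂1: piv[ab,aq,av,ax,ay,az,bw] rk=7  ker:bq,bv,bx,by,bz,qv,qw,qx,qy,qz,vw,vx,vy,vz,wy,xy,xz,yz
∂2: piv[aqx,aqy,avx,avy,axy,axz,bqv,bqx,bqy,bvw,bvx,bvz,qwy,qyz] rk=14  ker:qvx,qxy
∂1c = 0
c vs im∂2: reduces to 0 ⇒ boundary

cycle:yes boundary:yes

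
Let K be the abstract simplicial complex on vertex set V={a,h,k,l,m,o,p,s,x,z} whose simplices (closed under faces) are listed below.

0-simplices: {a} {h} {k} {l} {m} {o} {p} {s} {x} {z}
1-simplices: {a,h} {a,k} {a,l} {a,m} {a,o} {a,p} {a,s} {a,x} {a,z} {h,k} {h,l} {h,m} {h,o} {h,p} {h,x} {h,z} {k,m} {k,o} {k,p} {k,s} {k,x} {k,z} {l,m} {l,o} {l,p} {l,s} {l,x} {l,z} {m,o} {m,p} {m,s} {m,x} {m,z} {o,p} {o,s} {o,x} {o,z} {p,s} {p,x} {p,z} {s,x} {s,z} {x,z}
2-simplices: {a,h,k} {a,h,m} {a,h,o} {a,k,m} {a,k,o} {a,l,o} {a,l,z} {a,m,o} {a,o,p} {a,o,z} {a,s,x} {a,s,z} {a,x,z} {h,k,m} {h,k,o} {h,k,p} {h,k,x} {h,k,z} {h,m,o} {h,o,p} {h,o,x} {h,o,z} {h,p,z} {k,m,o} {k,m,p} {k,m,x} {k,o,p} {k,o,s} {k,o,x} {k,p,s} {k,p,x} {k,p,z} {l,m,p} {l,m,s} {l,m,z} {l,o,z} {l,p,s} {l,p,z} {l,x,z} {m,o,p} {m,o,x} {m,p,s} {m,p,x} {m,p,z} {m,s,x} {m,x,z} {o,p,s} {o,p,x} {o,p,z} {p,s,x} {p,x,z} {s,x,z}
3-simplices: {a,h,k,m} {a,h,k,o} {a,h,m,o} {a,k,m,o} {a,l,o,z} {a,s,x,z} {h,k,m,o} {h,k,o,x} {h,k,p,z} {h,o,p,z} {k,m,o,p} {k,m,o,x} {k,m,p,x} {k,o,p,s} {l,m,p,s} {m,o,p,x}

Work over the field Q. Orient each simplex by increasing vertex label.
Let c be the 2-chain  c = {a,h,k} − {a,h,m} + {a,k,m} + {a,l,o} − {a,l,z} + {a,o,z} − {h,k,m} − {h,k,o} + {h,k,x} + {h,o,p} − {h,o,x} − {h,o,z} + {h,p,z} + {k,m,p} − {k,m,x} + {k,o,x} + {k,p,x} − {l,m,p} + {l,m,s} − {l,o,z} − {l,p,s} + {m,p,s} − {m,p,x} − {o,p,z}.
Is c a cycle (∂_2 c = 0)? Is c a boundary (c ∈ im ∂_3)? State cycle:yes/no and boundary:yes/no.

cycle:yes boundary:yes

n_0=10 n_1=43 n_2=52 n_3=16  [Q]
∂1: piv[ah,ak,al,am,ao,ap,as,ax,az] rk=9  ker:hk,hl,hm,ho,hp,hx,hz,km,ko,kp,ks,kx,kz,lm,lo,lp,ls,lx,lz,mo,mp,ms,mx,mz,op,os,ox,oz,ps,px,pz,sx,sz,xz
∂2: piv[ahk,ahm,aho,akm,ako,alo,alz,amo,aop,aoz,asx,asz,axz,hkp,hkx,hkz,hop,hox,hoz,hpz,kmp,kmx,kos,kps,kpx,lmp,lms,lmz,lps,lpz,lxz,msx,mxz] rk=33  ker:hkm,hko,hmo,kmo,kop,kox,kpz,loz,mop,mox,mps,mpx,mpz,ops,opx,opz,psx,pxz,sxz
∂3: piv[ahkm,ahko,ahmo,akmo,aloz,asxz,hkox,hkpz,hopz,kmop,kmox,kmpx,kops,lmps,mopx] rk=15  ker:hkmo
∂2c = 0
c vs im∂3: reduces to 0 ⇒ boundary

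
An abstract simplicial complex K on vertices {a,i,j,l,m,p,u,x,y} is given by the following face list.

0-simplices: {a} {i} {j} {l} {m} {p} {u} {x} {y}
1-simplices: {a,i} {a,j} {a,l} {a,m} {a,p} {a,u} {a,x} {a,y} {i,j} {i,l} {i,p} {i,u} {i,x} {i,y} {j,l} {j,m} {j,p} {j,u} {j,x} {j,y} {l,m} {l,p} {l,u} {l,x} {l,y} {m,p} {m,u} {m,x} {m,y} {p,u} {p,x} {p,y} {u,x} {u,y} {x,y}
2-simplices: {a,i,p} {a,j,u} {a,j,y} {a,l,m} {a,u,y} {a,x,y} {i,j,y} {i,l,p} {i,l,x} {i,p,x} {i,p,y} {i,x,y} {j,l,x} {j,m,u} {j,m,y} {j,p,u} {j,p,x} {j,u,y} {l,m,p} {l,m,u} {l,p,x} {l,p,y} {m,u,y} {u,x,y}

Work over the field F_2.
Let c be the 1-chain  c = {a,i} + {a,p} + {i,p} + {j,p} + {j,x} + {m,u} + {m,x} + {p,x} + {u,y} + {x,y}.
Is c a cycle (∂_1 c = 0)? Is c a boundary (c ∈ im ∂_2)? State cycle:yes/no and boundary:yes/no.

n_0=9 n_1=35 n_2=24  [Z2]
∂1: piv[ai,aj,al,am,ap,au,ax,ay] rk=8  ker:ij,il,ip,iu,ix,iy,jl,jm,jp,ju,jx,jy,lm,lp,lu,lx,ly,mp,mu,mx,my,pu,px,py,ux,uy,xy
∂2: piv[aip,aju,ajy,alm,auy,axy,ijy,ilp,ilx,ipx,ipy,ixy,jlx,jmu,jmy,jpu,jpx,lmp,lmu,lpy,uxy] rk=21  ker:juy,lpx,muy
∂1c = 0
c vs im∂2: residual ≠ 0 ⇒ not boundary

cycle:yes boundary:no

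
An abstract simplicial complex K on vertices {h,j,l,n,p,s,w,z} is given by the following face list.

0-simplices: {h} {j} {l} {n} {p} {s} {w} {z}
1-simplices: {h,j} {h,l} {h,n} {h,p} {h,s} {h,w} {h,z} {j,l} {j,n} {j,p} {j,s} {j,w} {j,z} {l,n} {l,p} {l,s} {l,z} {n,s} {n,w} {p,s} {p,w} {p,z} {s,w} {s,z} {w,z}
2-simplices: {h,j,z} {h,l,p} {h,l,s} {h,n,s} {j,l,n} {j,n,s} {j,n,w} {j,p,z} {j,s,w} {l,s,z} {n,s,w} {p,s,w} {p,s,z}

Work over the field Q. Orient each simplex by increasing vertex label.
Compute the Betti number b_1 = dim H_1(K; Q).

n_0=8 n_1=25 n_2=13  [Q]
∂1: piv[hj,hl,hn,hp,hs,hw,hz] rk=7  ker:jl,jn,jp,js,jw,jz,ln,lp,ls,lz,ns,nw,ps,pw,pz,sw,sz,wz
∂2: piv[hjz,hlp,hls,hns,jln,jns,jnw,jpz,jsw,lsz,psw,psz] rk=12  ker:nsw
b_1=(25−7)−12=6

b_1=6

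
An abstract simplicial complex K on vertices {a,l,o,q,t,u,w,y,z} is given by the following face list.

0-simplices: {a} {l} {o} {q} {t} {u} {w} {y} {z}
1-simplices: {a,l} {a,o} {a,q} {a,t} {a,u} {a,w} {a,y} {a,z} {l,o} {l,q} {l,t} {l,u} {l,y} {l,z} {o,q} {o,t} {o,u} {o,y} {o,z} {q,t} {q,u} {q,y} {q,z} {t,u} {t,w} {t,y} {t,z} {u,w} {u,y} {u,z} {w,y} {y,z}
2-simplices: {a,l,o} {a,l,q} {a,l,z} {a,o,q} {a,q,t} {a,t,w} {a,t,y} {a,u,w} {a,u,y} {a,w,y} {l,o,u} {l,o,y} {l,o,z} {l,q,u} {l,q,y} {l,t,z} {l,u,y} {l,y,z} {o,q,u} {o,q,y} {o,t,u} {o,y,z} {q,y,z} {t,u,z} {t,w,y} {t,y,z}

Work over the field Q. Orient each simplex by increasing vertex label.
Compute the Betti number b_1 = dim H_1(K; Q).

b_1=2

n_0=9 n_1=32 n_2=26  [Q]
∂1: piv[al,ao,aq,at,au,aw,ay,az] rk=8  ker:lo,lq,lt,lu,ly,lz,oq,ot,ou,oy,oz,qt,qu,qy,qz,tu,tw,ty,tz,uw,uy,uz,wy,yz
∂2: piv[alo,alq,alz,aoq,aqt,atw,aty,auw,auy,awy,lou,loy,loz,lqu,lqy,ltz,luy,lyz,otu,qyz,tuz,tyz] rk=22  ker:oqu,oqy,oyz,twy
b_1=(32−8)−22=2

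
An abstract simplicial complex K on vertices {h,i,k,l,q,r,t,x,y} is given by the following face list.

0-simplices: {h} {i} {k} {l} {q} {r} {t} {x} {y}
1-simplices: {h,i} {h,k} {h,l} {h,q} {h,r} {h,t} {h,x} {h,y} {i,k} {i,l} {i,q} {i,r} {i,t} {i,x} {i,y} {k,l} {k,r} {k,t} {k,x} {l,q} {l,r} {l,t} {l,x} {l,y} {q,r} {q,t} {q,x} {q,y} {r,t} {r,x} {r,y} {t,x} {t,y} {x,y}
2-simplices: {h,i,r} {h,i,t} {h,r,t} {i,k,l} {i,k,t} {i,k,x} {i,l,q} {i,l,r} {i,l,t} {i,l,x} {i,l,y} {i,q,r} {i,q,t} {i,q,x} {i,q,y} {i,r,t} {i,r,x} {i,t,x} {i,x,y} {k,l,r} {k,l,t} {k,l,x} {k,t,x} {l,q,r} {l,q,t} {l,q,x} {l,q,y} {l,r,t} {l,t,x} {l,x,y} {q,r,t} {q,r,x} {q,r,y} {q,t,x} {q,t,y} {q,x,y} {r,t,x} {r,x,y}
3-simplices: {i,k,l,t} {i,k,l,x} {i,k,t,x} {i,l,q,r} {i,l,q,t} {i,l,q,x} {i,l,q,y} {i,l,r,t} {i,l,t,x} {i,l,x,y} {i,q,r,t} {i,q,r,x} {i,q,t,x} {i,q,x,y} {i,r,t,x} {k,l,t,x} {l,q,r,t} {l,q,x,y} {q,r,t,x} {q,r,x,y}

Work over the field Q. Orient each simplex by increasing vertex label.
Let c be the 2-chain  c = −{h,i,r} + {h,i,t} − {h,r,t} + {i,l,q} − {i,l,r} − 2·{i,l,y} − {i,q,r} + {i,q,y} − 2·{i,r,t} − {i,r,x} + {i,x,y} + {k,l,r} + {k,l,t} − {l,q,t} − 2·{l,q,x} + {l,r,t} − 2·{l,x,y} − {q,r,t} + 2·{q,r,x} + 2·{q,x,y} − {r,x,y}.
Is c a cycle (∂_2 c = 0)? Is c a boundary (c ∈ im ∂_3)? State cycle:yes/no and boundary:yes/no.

n_0=9 n_1=34 n_2=38 n_3=20  [Q]
∂1: piv[hi,hk,hl,hq,hr,ht,hx,hy] rk=8  ker:ik,il,iq,ir,it,ix,iy,kl,kr,kt,kx,lq,lr,lt,lx,ly,qr,qt,qx,qy,rt,rx,ry,tx,ty,xy
∂2: piv[hir,hit,hrt,ikl,ikt,ikx,ilq,ilr,ilt,ilx,ily,iqr,iqt,iqx,iqy,irx,itx,ixy,klr,qry,qty] rk=21  ker:irt,klt,klx,ktx,lqr,lqt,lqx,lqy,lrt,ltx,lxy,qrt,qrx,qtx,qxy,rtx,rxy
∂3: piv[iklt,iklx,iktx,ilqr,ilqt,ilqx,ilqy,ilrt,iltx,ilxy,iqrt,iqrx,iqtx,iqxy,irtx,qrxy] rk=16  ker:kltx,lqrt,lqxy,qrtx
∂2c = −2·{i,l} − {i,q} − 2·{i,r} + 3·{i,t} + 2·{i,x} + 2·{k,l} − {k,r} − {k,t} − 2·{l,q} + {l,r} + {l,t} − 2·{q,x} − {q,y} − 3·{r,t} + {r,y}

cycle:no boundary:no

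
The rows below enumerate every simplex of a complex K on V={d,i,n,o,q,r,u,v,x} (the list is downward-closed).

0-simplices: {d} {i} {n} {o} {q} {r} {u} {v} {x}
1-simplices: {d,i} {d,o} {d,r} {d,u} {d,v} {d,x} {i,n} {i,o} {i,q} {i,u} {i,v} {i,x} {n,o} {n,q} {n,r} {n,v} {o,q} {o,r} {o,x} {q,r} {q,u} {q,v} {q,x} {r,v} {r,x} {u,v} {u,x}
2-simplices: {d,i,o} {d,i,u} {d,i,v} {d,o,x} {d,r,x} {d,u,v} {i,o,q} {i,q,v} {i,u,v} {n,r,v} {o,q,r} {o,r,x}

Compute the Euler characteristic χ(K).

n_0=9 n_1=27 n_2=12
χ=+9−27+12=-6

χ(K)=-6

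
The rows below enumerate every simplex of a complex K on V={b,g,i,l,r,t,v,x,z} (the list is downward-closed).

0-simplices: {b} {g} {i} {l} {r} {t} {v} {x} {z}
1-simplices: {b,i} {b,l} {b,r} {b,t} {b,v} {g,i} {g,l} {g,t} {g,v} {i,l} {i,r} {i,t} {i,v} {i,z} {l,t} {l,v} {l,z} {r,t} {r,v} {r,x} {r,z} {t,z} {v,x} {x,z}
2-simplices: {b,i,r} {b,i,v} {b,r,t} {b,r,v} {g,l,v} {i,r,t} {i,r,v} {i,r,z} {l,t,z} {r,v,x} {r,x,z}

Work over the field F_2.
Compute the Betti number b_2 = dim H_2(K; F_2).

n_0=9 n_1=24 n_2=11  [Z2]
∂1: piv[bi,bl,br,bt,bv,gi,iz,rx] rk=8  ker:gl,gt,gv,il,ir,it,iv,lt,lv,lz,rt,rv,rz,tz,vx,xz
∂2: piv[bir,biv,brt,brv,glv,irt,irz,ltz,rvx,rxz] rk=10  ker:irv
b_2=(11−10)−0=1

b_2=1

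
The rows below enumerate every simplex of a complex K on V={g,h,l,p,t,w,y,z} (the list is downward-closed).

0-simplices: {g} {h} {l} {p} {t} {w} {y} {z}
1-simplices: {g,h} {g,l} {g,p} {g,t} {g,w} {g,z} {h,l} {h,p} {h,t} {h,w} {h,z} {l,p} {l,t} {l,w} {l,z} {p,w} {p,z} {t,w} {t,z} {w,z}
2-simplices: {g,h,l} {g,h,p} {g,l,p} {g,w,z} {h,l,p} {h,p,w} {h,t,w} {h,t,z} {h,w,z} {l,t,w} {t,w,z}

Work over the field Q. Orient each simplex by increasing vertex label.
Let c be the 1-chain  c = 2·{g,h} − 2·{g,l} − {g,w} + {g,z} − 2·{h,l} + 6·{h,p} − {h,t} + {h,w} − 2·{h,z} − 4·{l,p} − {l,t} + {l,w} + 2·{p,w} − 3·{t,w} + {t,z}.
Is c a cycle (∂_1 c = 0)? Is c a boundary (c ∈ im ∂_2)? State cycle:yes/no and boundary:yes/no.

cycle:yes boundary:yes

n_0=8 n_1=20 n_2=11  [Q]
∂1: piv[gh,gl,gp,gt,gw,gz] rk=6  ker:hl,hp,ht,hw,hz,lp,lt,lw,lz,pw,pz,tw,tz,wz
∂2: piv[ghl,ghp,glp,gwz,hpw,htw,htz,hwz,ltw] rk=9  ker:hlp,twz
∂1c = 0
c vs im∂2: reduces to 0 ⇒ boundary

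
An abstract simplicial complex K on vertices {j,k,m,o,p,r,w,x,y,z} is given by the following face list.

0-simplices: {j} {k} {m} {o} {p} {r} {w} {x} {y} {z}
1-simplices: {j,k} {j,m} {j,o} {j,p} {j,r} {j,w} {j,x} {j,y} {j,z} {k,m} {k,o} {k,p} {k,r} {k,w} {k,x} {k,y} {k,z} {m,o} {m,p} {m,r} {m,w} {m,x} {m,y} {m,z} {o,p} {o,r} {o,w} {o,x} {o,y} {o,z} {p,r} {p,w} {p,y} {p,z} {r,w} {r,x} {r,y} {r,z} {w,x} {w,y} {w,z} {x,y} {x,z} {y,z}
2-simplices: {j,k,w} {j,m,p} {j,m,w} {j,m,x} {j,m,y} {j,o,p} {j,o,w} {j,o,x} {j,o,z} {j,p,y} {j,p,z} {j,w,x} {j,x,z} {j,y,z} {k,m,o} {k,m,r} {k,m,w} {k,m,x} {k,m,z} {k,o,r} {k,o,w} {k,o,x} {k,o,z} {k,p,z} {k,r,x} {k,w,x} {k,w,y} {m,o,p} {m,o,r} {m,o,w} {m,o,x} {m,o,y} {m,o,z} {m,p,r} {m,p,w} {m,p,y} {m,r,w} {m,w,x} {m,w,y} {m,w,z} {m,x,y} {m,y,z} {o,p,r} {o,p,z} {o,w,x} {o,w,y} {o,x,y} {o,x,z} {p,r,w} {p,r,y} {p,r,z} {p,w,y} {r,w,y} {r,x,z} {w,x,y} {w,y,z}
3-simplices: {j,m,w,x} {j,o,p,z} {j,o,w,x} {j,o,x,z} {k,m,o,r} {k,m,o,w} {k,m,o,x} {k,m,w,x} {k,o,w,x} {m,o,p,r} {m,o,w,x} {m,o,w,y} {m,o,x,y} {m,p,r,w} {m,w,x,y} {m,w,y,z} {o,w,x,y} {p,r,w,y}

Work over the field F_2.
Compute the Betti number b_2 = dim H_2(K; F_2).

b_2=6

n_0=10 n_1=44 n_2=56 n_3=18  [Z2]
∂1: piv[jk,jm,jo,jp,jr,jw,jx,jy,jz] rk=9  ker:km,ko,kp,kr,kw,kx,ky,kz,mo,mp,mr,mw,mx,my,mz,op,or,ow,ox,oy,oz,pr,pw,py,pz,rw,rx,ry,rz,wx,wy,wz,xy,xz,yz
∂2: piv[jkw,jmp,jmw,jmx,jmy,jop,jow,jox,joz,jpy,jpz,jwx,jxz,jyz,kmo,kmr,kmw,kmx,kmz,kor,kow,koz,kpz,krx,kwy,moy,mpr,mpw,mrw,mwy,mwz,mxy,pry,prz] rk=34  ker:kox,kwx,mop,mor,mow,mox,moz,mpy,mwx,myz,opr,opz,owx,owy,oxy,oxz,prw,pwy,rwy,rxz,wxy,wyz
∂3: piv[jmwx,jopz,jowx,joxz,kmor,kmow,kmox,kmwx,kowx,mopr,mowy,moxy,mprw,mwxy,mwyz,prwy] rk=16  ker:mowx,owxy
b_2=(56−34)−16=6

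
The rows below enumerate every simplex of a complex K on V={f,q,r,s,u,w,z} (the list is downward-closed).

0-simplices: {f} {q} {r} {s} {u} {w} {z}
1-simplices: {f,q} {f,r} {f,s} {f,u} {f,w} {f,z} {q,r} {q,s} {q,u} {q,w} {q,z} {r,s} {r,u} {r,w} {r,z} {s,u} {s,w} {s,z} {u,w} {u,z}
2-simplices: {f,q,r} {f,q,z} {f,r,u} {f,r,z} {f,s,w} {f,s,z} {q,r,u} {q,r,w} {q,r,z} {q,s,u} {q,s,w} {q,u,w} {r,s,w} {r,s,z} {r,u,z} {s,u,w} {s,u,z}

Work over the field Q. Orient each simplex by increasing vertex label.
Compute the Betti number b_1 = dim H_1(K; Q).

n_0=7 n_1=20 n_2=17  [Q]
∂1: piv[fq,fr,fs,fu,fw,fz] rk=6  ker:qr,qs,qu,qw,qz,rs,ru,rw,rz,su,sw,sz,uw,uz
∂2: piv[fqr,fqz,fru,frz,fsw,fsz,qru,qrw,qsu,qsw,quw,rsw,rsz,ruz] rk=14  ker:qrz,suw,suz
b_1=(20−6)−14=0

b_1=0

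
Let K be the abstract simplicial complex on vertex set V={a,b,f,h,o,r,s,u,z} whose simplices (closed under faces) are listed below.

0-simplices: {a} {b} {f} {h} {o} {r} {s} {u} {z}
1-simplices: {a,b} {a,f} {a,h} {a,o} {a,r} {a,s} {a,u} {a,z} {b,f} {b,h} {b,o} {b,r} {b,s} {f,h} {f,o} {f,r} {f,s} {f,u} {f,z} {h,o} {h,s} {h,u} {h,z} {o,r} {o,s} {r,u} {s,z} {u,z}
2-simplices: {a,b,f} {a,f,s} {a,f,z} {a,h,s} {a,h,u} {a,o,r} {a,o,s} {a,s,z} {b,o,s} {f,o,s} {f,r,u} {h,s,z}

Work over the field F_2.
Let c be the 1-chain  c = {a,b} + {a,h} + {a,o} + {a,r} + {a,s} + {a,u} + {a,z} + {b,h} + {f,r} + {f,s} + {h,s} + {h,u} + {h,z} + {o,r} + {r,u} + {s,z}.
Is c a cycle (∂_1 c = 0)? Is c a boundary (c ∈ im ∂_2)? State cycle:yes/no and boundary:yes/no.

cycle:no boundary:no

n_0=9 n_1=28 n_2=12  [Z2]
∂1: piv[ab,af,ah,ao,ar,as,au,az] rk=8  ker:bf,bh,bo,br,bs,fh,fo,fr,fs,fu,fz,ho,hs,hu,hz,or,os,ru,sz,uz
∂2: piv[abf,afs,afz,ahs,ahu,aor,aos,asz,bos,fos,fru,hsz] rk=12
∂1c = {a} + {h} + {u} + {z}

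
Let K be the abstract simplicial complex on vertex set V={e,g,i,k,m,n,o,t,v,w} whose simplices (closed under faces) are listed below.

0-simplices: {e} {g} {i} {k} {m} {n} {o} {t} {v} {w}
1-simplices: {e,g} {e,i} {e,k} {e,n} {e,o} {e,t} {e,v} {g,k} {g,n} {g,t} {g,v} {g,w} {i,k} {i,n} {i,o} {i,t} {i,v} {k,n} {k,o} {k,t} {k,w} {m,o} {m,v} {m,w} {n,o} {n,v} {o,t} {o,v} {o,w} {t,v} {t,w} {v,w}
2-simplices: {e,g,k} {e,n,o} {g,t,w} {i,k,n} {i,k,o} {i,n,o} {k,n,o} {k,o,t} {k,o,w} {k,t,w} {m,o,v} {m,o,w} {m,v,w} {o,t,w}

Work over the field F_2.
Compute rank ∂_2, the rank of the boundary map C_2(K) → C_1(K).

rank∂_2=12

n_0=10 n_1=32 n_2=14  [Z2]
∂1: piv[eg,ei,ek,en,eo,et,ev,gw,mo] rk=9  ker:gk,gn,gt,gv,ik,in,io,it,iv,kn,ko,kt,kw,mv,mw,no,nv,ot,ov,ow,tv,tw,vw
∂2: piv[egk,eno,gtw,ikn,iko,ino,kot,kow,ktw,mov,mow,mvw] rk=12  ker:kno,otw
rk∂_2=12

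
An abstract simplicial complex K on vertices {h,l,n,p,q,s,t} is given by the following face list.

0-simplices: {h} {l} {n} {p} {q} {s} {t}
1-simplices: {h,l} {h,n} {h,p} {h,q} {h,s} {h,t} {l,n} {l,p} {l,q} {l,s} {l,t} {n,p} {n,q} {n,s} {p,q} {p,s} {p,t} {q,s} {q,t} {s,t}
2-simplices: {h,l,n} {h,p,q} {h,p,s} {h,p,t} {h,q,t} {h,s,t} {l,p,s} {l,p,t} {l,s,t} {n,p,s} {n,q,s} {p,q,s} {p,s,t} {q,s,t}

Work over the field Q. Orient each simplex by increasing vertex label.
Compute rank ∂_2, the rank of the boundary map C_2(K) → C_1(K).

rank∂_2=11

n_0=7 n_1=20 n_2=14  [Q]
∂1: piv[hl,hn,hp,hq,hs,ht] rk=6  ker:ln,lp,lq,ls,lt,np,nq,ns,pq,ps,pt,qs,qt,st
∂2: piv[hln,hpq,hps,hpt,hqt,hst,lps,lpt,nps,nqs,pqs] rk=11  ker:lst,pst,qst
rk∂_2=11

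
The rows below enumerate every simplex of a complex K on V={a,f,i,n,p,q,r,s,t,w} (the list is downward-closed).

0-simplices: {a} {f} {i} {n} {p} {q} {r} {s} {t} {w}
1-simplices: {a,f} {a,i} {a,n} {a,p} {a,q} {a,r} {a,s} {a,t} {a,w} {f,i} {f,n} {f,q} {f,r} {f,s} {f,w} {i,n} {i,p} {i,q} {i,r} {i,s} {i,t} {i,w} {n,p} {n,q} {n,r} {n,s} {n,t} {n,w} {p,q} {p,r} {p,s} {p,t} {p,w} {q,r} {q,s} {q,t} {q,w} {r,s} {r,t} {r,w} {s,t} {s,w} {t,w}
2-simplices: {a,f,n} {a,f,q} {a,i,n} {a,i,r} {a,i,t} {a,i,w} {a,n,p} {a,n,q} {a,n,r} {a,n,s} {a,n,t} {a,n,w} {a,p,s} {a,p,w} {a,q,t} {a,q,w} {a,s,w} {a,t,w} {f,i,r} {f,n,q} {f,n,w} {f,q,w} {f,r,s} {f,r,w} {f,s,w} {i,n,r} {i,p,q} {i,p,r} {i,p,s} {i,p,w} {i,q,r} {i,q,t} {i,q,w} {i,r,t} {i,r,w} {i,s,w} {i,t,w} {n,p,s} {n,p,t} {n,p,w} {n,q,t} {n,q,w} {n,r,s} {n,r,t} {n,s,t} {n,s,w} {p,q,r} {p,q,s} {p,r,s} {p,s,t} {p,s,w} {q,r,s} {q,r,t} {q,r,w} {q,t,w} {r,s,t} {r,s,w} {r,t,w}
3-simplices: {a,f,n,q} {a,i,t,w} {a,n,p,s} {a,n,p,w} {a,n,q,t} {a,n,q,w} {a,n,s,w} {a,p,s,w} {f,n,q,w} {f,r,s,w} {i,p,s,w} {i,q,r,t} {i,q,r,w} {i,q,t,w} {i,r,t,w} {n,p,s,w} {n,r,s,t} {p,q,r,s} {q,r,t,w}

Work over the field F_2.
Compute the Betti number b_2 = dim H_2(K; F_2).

b_2=7

n_0=10 n_1=43 n_2=58 n_3=19  [Z2]
∂1: piv[af,ai,an,ap,aq,ar,as,at,aw] rk=9  ker:fi,fn,fq,fr,fs,fw,in,ip,iq,ir,is,it,iw,np,nq,nr,ns,nt,nw,pq,pr,ps,pt,pw,qr,qs,qt,qw,rs,rt,rw,st,sw,tw
∂2: piv[afn,afq,ain,air,ait,aiw,anp,anq,anr,ans,ant,anw,aps,apw,aqt,aqw,asw,atw,fir,fnw,frs,frw,fsw,ipq,ipr,ips,ipw,iqr,iqt,irt,irw,npt,nst,pqs] rk=34  ker:fnq,fqw,inr,iqw,isw,itw,nps,npw,nqt,nqw,nrs,nrt,nsw,pqr,prs,pst,psw,qrs,qrt,qrw,qtw,rst,rsw,rtw
∂3: piv[afnq,aitw,anps,anpw,anqt,anqw,answ,apsw,fnqw,frsw,ipsw,iqrt,iqrw,iqtw,irtw,nrst,pqrs] rk=17  ker:npsw,qrtw
b_2=(58−34)−17=7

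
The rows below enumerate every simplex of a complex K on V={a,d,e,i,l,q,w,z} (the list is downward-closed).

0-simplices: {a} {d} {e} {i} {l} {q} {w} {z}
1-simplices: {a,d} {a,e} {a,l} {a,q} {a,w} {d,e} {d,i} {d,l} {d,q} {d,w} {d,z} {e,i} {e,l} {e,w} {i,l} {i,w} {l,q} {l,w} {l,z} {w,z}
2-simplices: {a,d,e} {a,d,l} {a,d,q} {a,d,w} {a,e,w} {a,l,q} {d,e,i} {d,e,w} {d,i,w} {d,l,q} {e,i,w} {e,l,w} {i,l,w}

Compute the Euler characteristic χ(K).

χ(K)=1

n_0=8 n_1=20 n_2=13
χ=+8−20+13=1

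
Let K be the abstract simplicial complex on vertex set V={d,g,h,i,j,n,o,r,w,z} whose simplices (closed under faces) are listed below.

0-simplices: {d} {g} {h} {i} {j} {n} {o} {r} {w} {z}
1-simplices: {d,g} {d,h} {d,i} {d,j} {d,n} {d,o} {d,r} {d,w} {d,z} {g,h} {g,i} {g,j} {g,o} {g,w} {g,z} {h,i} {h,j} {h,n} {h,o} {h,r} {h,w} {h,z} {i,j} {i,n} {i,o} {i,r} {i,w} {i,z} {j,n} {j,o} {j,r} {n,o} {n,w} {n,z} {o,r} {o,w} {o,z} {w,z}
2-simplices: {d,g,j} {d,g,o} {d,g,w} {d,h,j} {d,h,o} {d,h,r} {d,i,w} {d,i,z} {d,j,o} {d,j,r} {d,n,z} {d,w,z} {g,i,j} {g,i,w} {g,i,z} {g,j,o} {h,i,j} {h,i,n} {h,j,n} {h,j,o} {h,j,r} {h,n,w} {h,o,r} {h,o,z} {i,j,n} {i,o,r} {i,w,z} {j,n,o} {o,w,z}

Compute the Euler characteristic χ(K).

χ(K)=1

n_0=10 n_1=38 n_2=29
χ=+10−38+29=1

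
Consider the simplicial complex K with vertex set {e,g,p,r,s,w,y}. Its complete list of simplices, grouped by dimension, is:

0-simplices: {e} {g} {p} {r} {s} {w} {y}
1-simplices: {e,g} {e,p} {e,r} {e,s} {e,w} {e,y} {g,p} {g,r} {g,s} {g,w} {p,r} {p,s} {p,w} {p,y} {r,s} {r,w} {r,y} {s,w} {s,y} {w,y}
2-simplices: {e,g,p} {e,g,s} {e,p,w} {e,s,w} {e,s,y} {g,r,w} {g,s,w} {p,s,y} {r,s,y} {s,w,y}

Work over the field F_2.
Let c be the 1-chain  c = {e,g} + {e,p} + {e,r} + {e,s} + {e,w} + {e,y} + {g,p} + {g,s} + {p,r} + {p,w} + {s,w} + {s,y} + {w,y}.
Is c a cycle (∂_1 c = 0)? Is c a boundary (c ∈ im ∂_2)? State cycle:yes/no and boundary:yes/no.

n_0=7 n_1=20 n_2=10  [Z2]
∂1: piv[eg,ep,er,es,ew,ey] rk=6  ker:gp,gr,gs,gw,pr,ps,pw,py,rs,rw,ry,sw,sy,wy
∂2: piv[egp,egs,epw,esw,esy,grw,gsw,psy,rsy,swy] rk=10
∂1c = {g} + {y}

cycle:no boundary:no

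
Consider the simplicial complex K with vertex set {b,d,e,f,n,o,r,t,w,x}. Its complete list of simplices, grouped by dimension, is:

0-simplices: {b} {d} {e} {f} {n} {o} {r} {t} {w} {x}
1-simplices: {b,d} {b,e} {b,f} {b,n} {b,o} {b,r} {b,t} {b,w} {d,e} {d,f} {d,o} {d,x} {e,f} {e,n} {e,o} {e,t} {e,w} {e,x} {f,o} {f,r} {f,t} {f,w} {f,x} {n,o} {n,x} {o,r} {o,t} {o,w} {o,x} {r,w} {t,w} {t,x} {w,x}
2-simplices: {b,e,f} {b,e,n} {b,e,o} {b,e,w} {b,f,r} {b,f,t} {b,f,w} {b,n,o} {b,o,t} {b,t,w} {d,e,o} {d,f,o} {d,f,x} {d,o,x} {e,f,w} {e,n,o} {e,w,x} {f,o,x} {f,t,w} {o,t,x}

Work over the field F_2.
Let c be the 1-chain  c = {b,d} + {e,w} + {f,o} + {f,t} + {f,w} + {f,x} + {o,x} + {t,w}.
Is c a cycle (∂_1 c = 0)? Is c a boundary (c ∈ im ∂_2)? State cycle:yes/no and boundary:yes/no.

n_0=10 n_1=33 n_2=20  [Z2]
∂1: piv[bd,be,bf,bn,bo,br,bt,bw,dx] rk=9  ker:de,df,do,ef,en,eo,et,ew,ex,fo,fr,ft,fw,fx,no,nx,or,ot,ow,ox,rw,tw,tx,wx
∂2: piv[bef,ben,beo,bew,bfr,bft,bfw,bno,bot,btw,deo,dfo,dfx,dox,ewx,otx] rk=16  ker:efw,eno,fox,ftw
∂1c = {b} + {d} + {e} + {w}

cycle:no boundary:no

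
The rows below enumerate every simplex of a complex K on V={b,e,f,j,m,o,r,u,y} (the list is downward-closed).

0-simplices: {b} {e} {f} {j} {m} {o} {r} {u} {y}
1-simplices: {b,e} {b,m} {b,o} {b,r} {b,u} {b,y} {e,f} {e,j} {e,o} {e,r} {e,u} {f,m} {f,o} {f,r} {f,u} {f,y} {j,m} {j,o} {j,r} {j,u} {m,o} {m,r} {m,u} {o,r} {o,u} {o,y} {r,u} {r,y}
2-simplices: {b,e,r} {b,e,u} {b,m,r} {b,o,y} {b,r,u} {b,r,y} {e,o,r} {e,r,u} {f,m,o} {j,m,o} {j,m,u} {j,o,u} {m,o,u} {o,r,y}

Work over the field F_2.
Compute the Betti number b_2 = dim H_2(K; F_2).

n_0=9 n_1=28 n_2=14  [Z2]
∂1: piv[be,bm,bo,br,bu,by,ef,ej] rk=8  ker:eo,er,eu,fm,fo,fr,fu,fy,jm,jo,jr,ju,mo,mr,mu,or,ou,oy,ru,ry
∂2: piv[ber,beu,bmr,boy,bru,bry,eor,fmo,jmo,jmu,jou,ory] rk=12  ker:eru,mou
b_2=(14−12)−0=2

b_2=2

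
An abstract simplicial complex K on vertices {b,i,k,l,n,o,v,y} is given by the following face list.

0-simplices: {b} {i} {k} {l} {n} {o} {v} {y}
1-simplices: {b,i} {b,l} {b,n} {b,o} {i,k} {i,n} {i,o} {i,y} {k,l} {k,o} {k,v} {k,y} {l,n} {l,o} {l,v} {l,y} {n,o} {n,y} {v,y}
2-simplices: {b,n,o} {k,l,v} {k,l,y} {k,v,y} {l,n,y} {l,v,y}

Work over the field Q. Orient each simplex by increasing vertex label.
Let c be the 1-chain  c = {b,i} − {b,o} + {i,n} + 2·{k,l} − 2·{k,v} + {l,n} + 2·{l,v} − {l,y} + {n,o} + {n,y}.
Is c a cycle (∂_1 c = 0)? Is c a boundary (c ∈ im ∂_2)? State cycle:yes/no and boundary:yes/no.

cycle:yes boundary:no

n_0=8 n_1=19 n_2=6  [Q]
∂1: piv[bi,bl,bn,bo,ik,iy,kv] rk=7  ker:in,io,kl,ko,ky,ln,lo,lv,ly,no,ny,vy
∂2: piv[bno,klv,kly,kvy,lny] rk=5  ker:lvy
∂1c = 0
c vs im∂2: residual ≠ 0 ⇒ not boundary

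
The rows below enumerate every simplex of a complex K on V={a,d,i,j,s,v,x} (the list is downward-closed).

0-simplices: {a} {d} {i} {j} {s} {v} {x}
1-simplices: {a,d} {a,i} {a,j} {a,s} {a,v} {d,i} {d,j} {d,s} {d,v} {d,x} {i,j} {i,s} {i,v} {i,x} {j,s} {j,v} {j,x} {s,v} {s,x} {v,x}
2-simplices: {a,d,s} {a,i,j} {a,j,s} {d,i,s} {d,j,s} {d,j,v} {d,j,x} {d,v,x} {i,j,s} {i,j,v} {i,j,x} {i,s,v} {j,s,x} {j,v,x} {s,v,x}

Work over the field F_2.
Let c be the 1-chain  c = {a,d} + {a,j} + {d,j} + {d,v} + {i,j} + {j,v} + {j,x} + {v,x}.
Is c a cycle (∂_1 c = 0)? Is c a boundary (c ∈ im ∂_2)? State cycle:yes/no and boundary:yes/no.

n_0=7 n_1=20 n_2=15  [Z2]
∂1: piv[ad,ai,aj,as,av,dx] rk=6  ker:di,dj,ds,dv,ij,is,iv,ix,js,jv,jx,sv,sx,vx
∂2: piv[ads,aij,ajs,dis,djs,djv,djx,dvx,ijs,ijv,ijx,isv,jsx] rk=13  ker:jvx,svx
∂1c = {d} + {i} + {j} + {v}

cycle:no boundary:no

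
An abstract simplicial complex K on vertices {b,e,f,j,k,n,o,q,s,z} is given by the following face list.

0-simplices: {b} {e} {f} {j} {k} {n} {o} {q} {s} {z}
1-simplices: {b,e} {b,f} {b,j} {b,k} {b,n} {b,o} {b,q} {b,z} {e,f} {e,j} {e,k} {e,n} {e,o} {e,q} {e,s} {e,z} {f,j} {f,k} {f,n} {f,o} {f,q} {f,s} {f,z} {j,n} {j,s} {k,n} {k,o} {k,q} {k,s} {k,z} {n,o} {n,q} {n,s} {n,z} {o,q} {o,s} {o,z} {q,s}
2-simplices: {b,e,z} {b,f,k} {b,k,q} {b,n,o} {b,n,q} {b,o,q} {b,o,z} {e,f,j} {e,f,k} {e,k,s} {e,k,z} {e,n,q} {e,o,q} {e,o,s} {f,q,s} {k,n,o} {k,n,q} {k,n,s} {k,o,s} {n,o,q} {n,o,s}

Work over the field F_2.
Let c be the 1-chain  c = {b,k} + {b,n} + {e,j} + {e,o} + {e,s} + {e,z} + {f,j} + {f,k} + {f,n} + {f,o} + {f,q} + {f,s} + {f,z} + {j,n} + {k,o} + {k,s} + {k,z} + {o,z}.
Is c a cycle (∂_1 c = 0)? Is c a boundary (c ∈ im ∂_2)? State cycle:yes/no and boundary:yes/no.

n_0=10 n_1=38 n_2=21  [Z2]
∂1: piv[be,bf,bj,bk,bn,bo,bq,bz,es] rk=9  ker:ef,ej,ek,en,eo,eq,ez,fj,fk,fn,fo,fq,fs,fz,jn,js,kn,ko,kq,ks,kz,no,nq,ns,nz,oq,os,oz,qs
∂2: piv[bez,bfk,bkq,bno,bnq,boq,boz,efj,efk,eks,ekz,enq,eoq,eos,fqs,kno,knq,kns,kos] rk=19  ker:noq,nos
∂1c = {f} + {j} + {k} + {n} + {q} + {s}

cycle:no boundary:no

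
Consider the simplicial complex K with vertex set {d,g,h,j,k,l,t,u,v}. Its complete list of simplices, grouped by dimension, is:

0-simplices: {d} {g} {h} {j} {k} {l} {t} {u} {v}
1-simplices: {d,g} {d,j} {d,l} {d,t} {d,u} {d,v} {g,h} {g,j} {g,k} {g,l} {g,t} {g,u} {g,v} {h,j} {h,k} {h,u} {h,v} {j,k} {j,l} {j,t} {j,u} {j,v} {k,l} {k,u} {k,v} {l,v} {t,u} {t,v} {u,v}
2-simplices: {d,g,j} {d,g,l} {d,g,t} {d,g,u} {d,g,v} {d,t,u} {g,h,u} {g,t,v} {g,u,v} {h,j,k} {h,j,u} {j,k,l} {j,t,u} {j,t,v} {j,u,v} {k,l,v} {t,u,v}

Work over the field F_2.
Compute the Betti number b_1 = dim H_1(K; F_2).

n_0=9 n_1=29 n_2=17  [Z2]
∂1: piv[dg,dj,dl,dt,du,dv,gh,gk] rk=8  ker:gj,gl,gt,gu,gv,hj,hk,hu,hv,jk,jl,jt,ju,jv,kl,ku,kv,lv,tu,tv,uv
∂2: piv[dgj,dgl,dgt,dgu,dgv,dtu,ghu,gtv,guv,hjk,hju,jkl,jtu,jtv,klv] rk=15  ker:juv,tuv
b_1=(29−8)−15=6

b_1=6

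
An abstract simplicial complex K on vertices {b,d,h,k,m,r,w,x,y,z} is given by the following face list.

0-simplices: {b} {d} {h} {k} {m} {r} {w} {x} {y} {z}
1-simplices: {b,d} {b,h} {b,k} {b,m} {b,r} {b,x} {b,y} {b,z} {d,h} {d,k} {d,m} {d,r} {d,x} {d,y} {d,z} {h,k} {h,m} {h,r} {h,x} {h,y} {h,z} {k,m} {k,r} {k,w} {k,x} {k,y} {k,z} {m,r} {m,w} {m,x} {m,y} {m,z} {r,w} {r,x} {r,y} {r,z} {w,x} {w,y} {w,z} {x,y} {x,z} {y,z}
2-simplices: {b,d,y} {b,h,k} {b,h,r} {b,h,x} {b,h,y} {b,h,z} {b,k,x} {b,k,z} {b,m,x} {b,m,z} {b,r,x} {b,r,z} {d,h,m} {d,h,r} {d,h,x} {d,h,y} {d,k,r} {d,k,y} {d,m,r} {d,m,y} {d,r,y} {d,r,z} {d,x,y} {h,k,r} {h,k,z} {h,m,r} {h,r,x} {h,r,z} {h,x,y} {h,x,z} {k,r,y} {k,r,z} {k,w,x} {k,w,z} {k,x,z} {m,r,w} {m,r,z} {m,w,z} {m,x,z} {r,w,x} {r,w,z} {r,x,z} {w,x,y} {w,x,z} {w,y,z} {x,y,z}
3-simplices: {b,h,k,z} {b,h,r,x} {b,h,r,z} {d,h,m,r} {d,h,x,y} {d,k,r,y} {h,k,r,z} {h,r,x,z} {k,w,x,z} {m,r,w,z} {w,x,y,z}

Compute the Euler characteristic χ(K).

χ(K)=3

n_0=10 n_1=42 n_2=46 n_3=11
χ=+10−42+46−11=3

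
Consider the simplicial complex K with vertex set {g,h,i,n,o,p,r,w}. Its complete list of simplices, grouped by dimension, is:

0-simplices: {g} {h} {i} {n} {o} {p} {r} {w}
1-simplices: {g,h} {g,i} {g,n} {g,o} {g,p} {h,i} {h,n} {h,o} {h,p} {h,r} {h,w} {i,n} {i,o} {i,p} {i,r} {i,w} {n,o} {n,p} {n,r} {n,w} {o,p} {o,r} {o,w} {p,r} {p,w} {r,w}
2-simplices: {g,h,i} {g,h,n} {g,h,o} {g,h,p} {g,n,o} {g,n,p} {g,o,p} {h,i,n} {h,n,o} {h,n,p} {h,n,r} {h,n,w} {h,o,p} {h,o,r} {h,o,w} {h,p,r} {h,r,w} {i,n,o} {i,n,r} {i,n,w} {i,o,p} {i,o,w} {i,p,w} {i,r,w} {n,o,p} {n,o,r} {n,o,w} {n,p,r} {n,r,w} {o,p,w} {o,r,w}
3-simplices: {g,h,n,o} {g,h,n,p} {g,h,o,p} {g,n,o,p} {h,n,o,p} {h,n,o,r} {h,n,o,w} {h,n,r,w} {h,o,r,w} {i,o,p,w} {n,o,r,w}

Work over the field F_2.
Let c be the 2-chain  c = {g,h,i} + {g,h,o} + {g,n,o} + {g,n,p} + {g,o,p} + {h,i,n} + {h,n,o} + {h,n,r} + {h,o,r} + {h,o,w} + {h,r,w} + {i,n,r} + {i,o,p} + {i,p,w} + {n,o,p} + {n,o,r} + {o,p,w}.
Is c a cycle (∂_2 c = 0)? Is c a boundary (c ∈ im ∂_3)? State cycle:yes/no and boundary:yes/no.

n_0=8 n_1=26 n_2=31 n_3=11  [Z2]
∂1: piv[gh,gi,gn,go,gp,hr,hw] rk=7  ker:hi,hn,ho,hp,in,io,ip,ir,iw,no,np,nr,nw,op,or,ow,pr,pw,rw
∂2: piv[ghi,ghn,gho,ghp,gno,gnp,gop,hin,hnr,hnw,hor,how,hpr,hrw,ino,inr,inw,iop,ipw] rk=19  ker:hno,hnp,hop,iow,irw,nop,nor,now,npr,nrw,opw,orw
∂3: piv[ghno,ghnp,ghop,gnop,hnor,hnow,hnrw,horw,iopw] rk=9  ker:hnop,norw
∂2c = {g,i} + {g,o} + {h,n} + {h,r} + {i,o} + {i,r} + {i,w} + {n,r} + {r,w}

cycle:no boundary:no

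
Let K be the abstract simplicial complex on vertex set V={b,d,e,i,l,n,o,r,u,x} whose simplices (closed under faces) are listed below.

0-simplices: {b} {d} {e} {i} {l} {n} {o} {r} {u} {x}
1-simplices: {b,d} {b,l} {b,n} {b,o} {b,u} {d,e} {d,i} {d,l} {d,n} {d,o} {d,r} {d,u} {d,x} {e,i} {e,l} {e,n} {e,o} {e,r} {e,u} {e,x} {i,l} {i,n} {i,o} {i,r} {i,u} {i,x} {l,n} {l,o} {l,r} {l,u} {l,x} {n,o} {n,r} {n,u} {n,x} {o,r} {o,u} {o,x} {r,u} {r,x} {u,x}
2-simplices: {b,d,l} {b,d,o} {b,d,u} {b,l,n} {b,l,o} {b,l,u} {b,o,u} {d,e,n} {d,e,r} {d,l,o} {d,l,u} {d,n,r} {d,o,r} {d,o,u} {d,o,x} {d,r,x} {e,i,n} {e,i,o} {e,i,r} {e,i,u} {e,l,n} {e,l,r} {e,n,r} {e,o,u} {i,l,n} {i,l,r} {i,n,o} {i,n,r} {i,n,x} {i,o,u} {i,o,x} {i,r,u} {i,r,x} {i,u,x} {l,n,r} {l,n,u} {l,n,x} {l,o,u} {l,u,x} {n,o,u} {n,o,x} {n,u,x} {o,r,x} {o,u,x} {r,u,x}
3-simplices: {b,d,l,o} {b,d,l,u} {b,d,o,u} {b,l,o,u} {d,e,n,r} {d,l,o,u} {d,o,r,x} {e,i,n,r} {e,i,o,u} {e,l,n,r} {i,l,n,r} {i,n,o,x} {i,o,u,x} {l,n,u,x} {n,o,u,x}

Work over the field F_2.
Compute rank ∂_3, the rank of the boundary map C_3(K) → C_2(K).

n_0=10 n_1=41 n_2=45 n_3=15  [Z2]
∂1: piv[bd,bl,bn,bo,bu,de,di,dr,dx] rk=9  ker:dl,dn,do,du,ei,el,en,eo,er,eu,ex,il,in,io,ir,iu,ix,ln,lo,lr,lu,lx,no,nr,nu,nx,or,ou,ox,ru,rx,ux
∂2: piv[bdl,bdo,bdu,bln,blo,blu,bou,den,der,dnr,dor,dox,drx,ein,eio,eir,eiu,eln,elr,eou,iln,ino,inx,iox,iru,irx,iux,lnu,lnx,lux] rk=30  ker:dlo,dlu,dou,enr,ilr,inr,iou,lnr,lou,nou,nox,nux,orx,oux,rux
∂3: piv[bdlo,bdlu,bdou,blou,denr,dorx,einr,eiou,elnr,ilnr,inox,ioux,lnux,noux] rk=14  ker:dlou
rk∂_3=14

rank∂_3=14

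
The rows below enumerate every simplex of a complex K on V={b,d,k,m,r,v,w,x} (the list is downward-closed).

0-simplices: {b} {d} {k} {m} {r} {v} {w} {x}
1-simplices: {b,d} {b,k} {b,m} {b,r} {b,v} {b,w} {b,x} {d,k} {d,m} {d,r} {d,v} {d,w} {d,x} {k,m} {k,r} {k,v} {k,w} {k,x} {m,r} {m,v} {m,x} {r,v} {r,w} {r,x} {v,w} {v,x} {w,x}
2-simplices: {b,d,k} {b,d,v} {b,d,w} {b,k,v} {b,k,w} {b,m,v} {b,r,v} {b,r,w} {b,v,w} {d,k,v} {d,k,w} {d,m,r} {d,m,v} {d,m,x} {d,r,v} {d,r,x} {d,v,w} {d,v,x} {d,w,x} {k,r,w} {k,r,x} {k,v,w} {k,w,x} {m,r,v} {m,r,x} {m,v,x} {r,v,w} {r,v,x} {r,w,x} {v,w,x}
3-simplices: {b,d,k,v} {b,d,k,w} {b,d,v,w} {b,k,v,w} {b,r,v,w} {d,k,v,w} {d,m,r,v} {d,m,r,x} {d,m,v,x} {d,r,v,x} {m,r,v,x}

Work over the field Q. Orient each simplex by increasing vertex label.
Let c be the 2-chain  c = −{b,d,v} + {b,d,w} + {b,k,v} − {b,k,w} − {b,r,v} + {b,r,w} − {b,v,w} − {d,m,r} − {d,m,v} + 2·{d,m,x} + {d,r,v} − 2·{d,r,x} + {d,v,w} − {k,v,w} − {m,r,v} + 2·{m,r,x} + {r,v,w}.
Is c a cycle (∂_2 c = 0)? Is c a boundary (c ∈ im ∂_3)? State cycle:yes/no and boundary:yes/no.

cycle:yes boundary:yes

n_0=8 n_1=27 n_2=30 n_3=11  [Q]
∂1: piv[bd,bk,bm,br,bv,bw,bx] rk=7  ker:dk,dm,dr,dv,dw,dx,km,kr,kv,kw,kx,mr,mv,mx,rv,rw,rx,vw,vx,wx
∂2: piv[bdk,bdv,bdw,bkv,bkw,bmv,brv,brw,bvw,dmr,dmv,dmx,drv,drx,dvx,dwx,krw,krx] rk=18  ker:dkv,dkw,dvw,kvw,kwx,mrv,mrx,mvx,rvw,rvx,rwx,vwx
∂3: piv[bdkv,bdkw,bdvw,bkvw,brvw,dmrv,dmrx,dmvx,drvx] rk=9  ker:dkvw,mrvx
∂2c = 0
c vs im∂3: reduces to 0 ⇒ boundary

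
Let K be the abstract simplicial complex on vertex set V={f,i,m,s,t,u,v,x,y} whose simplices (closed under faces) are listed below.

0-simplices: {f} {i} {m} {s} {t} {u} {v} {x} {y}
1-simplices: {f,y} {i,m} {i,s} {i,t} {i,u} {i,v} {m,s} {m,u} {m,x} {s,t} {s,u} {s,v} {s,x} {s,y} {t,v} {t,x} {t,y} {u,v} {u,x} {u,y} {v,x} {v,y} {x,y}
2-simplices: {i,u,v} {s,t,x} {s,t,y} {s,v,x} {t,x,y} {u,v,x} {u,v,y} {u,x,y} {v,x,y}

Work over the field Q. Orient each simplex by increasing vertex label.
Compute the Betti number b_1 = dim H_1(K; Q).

b_1=7

n_0=9 n_1=23 n_2=9  [Q]
∂1: piv[fy,im,is,it,iu,iv,mx,sy] rk=8  ker:ms,mu,st,su,sv,sx,tv,tx,ty,uv,ux,uy,vx,vy,xy
∂2: piv[iuv,stx,sty,svx,txy,uvx,uvy,uxy] rk=8  ker:vxy
b_1=(23−8)−8=7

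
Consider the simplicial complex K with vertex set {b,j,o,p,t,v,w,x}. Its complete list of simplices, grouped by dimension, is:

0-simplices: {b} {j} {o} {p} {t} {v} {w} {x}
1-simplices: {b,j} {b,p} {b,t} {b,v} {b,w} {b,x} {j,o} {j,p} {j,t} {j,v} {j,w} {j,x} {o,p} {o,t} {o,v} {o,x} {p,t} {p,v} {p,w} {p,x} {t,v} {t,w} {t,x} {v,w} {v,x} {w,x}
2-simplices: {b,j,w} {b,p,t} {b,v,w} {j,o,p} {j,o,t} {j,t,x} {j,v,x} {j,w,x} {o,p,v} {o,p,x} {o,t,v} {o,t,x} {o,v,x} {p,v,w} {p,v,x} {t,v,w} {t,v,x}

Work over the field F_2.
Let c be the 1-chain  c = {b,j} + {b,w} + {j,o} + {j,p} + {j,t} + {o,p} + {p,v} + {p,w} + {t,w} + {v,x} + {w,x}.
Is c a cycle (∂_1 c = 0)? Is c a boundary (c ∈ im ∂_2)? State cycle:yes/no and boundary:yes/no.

n_0=8 n_1=26 n_2=17  [Z2]
∂1: piv[bj,bp,bt,bv,bw,bx,jo] rk=7  ker:jp,jt,jv,jw,jx,op,ot,ov,ox,pt,pv,pw,px,tv,tw,tx,vw,vx,wx
∂2: piv[bjw,bpt,bvw,jop,jot,jtx,jvx,jwx,opv,opx,otv,otx,ovx,pvw,tvw] rk=15  ker:pvx,tvx
∂1c = 0
c vs im∂2: reduces to 0 ⇒ boundary

cycle:yes boundary:yes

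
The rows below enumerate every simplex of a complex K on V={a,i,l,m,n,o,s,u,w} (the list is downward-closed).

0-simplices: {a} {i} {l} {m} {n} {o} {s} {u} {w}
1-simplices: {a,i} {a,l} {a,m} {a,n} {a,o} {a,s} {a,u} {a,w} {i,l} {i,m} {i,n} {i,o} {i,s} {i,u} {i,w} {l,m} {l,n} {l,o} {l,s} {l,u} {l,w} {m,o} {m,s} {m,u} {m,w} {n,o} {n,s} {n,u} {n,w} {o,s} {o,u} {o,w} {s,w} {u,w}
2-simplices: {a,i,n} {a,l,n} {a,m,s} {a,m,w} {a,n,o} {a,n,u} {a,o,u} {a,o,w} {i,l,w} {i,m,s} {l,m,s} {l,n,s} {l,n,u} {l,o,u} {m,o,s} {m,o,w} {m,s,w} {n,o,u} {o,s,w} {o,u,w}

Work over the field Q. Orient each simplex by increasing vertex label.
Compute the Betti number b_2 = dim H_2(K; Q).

b_2=2

n_0=9 n_1=34 n_2=20  [Q]
∂1: piv[ai,al,am,an,ao,as,au,aw] rk=8  ker:il,im,in,io,is,iu,iw,lm,ln,lo,ls,lu,lw,mo,ms,mu,mw,no,ns,nu,nw,os,ou,ow,sw,uw
∂2: piv[ain,aln,ams,amw,ano,anu,aou,aow,ilw,ims,lms,lns,lnu,lou,mos,mow,msw,ouw] rk=18  ker:nou,osw
b_2=(20−18)−0=2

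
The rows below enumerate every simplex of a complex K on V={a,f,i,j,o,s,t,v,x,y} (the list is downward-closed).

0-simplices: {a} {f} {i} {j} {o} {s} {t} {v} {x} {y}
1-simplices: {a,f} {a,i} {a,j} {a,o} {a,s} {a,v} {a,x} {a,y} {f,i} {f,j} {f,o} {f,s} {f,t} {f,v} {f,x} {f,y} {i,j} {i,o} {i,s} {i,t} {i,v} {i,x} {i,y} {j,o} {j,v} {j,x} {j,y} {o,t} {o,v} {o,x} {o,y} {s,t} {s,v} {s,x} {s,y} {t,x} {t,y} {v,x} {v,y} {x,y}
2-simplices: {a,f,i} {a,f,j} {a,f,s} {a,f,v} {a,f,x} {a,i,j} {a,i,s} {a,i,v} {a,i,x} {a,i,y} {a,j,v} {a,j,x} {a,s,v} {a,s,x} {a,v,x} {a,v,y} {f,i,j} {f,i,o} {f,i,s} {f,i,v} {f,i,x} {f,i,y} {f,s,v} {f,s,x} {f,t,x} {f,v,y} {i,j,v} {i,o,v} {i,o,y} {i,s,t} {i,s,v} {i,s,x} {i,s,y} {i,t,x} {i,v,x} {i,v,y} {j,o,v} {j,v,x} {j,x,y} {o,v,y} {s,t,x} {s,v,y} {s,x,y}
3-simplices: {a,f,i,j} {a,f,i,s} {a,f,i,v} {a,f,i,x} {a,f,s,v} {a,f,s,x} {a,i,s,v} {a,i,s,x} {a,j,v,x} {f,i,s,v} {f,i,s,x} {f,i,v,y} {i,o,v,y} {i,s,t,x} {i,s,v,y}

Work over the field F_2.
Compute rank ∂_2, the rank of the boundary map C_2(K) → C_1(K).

rank∂_2=27

n_0=10 n_1=40 n_2=43 n_3=15  [Z2]
∂1: piv[af,ai,aj,ao,as,av,ax,ay,ft] rk=9  ker:fi,fj,fo,fs,fv,fx,fy,ij,io,is,it,iv,ix,iy,jo,jv,jx,jy,ot,ov,ox,oy,st,sv,sx,sy,tx,ty,vx,vy,xy
∂2: piv[afi,afj,afs,afv,afx,aij,ais,aiv,aix,aiy,ajv,ajx,asv,asx,avx,avy,fio,fiy,ftx,iov,ioy,ist,isy,itx,jov,jxy,sxy] rk=27  ker:fij,fis,fiv,fix,fsv,fsx,fvy,ijv,isv,isx,ivx,ivy,jvx,ovy,stx,svy
∂3: piv[afij,afis,afiv,afix,afsv,afsx,aisv,aisx,ajvx,fivy,iovy,istx,isvy] rk=13  ker:fisv,fisx
rk∂_2=27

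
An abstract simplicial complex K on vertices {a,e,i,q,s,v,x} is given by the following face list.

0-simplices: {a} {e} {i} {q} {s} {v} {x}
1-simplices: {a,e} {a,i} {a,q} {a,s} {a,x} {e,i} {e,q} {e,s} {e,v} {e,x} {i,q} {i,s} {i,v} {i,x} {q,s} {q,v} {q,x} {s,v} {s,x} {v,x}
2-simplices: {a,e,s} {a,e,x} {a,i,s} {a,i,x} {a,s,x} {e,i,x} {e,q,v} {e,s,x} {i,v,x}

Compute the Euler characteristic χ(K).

n_0=7 n_1=20 n_2=9
χ=+7−20+9=-4

χ(K)=-4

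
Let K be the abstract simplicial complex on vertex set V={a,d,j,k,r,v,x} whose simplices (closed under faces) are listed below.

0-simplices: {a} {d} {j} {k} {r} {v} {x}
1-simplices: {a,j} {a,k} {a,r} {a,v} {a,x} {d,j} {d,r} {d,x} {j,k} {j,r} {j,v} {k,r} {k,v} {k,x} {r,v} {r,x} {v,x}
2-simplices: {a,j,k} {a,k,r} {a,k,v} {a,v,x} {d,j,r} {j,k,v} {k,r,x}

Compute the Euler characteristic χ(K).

n_0=7 n_1=17 n_2=7
χ=+7−17+7=-3

χ(K)=-3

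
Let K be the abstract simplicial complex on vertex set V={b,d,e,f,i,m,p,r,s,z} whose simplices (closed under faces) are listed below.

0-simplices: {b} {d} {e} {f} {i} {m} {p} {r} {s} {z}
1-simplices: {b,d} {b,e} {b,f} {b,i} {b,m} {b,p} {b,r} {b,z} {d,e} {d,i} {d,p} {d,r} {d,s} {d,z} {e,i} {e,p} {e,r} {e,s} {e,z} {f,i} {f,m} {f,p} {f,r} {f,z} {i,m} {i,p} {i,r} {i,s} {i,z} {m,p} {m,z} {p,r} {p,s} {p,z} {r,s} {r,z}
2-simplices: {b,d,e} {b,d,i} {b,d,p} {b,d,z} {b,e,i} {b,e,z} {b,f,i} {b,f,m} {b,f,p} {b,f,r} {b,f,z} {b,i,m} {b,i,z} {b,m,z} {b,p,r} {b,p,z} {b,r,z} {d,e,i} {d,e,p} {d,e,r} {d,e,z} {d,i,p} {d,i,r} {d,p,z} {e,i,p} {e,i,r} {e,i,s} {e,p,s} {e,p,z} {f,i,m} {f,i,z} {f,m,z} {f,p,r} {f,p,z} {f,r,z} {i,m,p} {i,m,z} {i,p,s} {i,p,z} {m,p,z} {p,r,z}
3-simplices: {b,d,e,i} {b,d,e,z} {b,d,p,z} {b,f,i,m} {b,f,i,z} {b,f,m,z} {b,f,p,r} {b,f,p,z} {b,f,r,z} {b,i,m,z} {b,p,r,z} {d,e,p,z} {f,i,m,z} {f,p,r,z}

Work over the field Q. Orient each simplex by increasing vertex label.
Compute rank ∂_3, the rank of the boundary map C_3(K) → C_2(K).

rank∂_3=12

n_0=10 n_1=36 n_2=41 n_3=14  [Q]
∂1: piv[bd,be,bf,bi,bm,bp,br,bz,ds] rk=9  ker:de,di,dp,dr,dz,ei,ep,er,es,ez,fi,fm,fp,fr,fz,im,ip,ir,is,iz,mp,mz,pr,ps,pz,rs,rz
∂2: piv[bde,bdi,bdp,bdz,bei,bez,bfi,bfm,bfp,bfr,bfz,bim,biz,bmz,bpr,bpz,brz,dep,der,dip,dir,eis,eps,imp] rk=24  ker:dei,dez,dpz,eip,eir,epz,fim,fiz,fmz,fpr,fpz,frz,imz,ips,ipz,mpz,prz
∂3: piv[bdei,bdez,bdpz,bfim,bfiz,bfmz,bfpr,bfpz,bfrz,bimz,bprz,depz] rk=12  ker:fimz,fprz
rk∂_3=12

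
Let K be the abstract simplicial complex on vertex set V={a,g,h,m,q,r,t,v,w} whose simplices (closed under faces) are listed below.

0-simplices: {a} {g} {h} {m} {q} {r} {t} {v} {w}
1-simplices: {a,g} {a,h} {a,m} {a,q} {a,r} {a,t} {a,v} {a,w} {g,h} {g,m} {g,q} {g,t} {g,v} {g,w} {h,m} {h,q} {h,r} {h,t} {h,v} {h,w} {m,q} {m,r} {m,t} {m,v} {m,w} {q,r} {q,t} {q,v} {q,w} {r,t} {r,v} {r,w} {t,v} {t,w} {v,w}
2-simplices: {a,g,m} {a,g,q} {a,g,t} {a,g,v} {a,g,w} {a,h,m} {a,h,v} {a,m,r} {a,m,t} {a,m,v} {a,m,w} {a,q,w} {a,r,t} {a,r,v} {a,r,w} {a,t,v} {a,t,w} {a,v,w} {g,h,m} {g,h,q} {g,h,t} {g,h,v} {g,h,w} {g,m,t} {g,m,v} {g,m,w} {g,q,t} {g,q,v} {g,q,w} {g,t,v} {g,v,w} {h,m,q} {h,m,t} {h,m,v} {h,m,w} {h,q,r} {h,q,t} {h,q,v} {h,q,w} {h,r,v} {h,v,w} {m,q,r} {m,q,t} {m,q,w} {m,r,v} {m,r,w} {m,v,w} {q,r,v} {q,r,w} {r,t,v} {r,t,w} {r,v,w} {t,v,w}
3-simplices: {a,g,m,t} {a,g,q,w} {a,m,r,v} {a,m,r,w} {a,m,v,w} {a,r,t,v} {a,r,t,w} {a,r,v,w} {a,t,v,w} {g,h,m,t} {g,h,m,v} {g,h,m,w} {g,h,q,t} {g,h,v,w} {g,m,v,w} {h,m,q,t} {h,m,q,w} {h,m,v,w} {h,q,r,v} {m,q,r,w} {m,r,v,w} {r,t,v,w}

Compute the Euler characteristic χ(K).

χ(K)=5

n_0=9 n_1=35 n_2=53 n_3=22
χ=+9−35+53−22=5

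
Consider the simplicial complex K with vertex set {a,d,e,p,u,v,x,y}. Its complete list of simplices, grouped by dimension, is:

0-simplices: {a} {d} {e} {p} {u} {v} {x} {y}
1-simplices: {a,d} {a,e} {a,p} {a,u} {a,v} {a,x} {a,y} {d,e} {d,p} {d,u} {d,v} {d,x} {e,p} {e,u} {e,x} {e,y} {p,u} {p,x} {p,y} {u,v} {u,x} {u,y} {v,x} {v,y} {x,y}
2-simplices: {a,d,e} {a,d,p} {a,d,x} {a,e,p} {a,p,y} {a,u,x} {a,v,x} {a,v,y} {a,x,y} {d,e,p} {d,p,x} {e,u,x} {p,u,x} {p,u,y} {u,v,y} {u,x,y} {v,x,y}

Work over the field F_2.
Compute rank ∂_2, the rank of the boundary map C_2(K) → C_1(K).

n_0=8 n_1=25 n_2=17  [Z2]
∂1: piv[ad,ae,ap,au,av,ax,ay] rk=7  ker:de,dp,du,dv,dx,ep,eu,ex,ey,pu,px,py,uv,ux,uy,vx,vy,xy
∂2: piv[ade,adp,adx,aep,apy,aux,avx,avy,axy,dpx,eux,pux,puy,uvy] rk=14  ker:dep,uxy,vxy
rk∂_2=14

rank∂_2=14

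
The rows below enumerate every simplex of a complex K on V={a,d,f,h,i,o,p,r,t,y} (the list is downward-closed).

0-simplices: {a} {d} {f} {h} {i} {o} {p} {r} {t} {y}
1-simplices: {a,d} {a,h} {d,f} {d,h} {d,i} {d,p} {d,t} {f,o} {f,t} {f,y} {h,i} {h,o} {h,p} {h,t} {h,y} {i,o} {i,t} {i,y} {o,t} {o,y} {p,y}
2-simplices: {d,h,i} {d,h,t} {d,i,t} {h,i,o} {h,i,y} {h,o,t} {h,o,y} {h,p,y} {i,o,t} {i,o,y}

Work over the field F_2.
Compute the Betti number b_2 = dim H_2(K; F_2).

b_2=2

n_0=10 n_1=21 n_2=10  [Z2]
∂1: piv[ad,ah,df,di,dp,dt,fo,fy] rk=8  ker:dh,ft,hi,ho,hp,ht,hy,io,it,iy,ot,oy,py
∂2: piv[dhi,dht,dit,hio,hiy,hot,hoy,hpy] rk=8  ker:iot,ioy
b_2=(10−8)−0=2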